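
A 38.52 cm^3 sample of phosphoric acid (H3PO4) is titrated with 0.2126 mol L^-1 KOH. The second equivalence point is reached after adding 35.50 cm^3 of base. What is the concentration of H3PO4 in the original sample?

0.0980 M

n(KOH) = 0.2126 x 0.03550 = 0.007547 mol.
At the second equivalence point, 2 mol OH^- react per mol H3PO4, so n(H3PO4) = 0.007547 / 2 = 0.003774 mol.
[H3PO4] = 0.003774 / 0.03852 L = 0.0980 M.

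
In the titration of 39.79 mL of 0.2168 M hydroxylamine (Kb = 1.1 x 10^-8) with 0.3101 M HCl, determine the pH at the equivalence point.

n(NH2OH) = 0.2168 x 0.03979 = 0.008626 mol; V(HCl) at equivalence = 0.008626/0.3101 = 0.02782 L.
At equivalence the base is fully converted to NH3OH+; total volume = 0.06761 L, so [NH3OH+] = 0.008626/0.06761 = 0.1276 M.
Ka(NH3OH+) = Kw/Kb = 1.0e-14 / 1.1 x 10^-8 = 9.09e-7.
[H^+] = sqrt(Ka x [NH3OH+]) = sqrt(9.09e-7 x 0.1276) = 0.000341 M.
pH = -log(0.000341) = 3.47.

3.47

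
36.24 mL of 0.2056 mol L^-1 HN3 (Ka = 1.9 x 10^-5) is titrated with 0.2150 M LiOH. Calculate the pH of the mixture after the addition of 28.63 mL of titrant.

Initial n(HN3) = 0.2056 x 0.03624 = 0.007451 mol.
n(LiOH) added = 0.2150 x 0.02863 = 0.006155 mol, converting that many moles of HN3 to N3-.
Remaining n(HN3) = 0.001295 mol; n(N3-) = 0.006155 mol.
By Henderson-Hasselbalch, pH = pKa + log([A^-]/[HA]) = 4.72 + log(0.006155/0.001295) = 4.72 + (+0.68) = 5.40.

5.40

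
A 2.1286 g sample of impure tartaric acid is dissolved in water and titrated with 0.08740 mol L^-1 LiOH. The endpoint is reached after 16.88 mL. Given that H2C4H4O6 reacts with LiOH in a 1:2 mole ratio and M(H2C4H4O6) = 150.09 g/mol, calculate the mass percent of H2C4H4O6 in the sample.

n(LiOH) = 0.08740 x 0.01688 = 0.001475 mol.
n(H2C4H4O6) = 0.001475 / 2 = 0.0007377 mol.
mass of H2C4H4O6 = 0.0007377 x 150.09 = 0.1107 g.
% purity = 0.1107 / 2.1286 x 100 = 5.20%.

5.20%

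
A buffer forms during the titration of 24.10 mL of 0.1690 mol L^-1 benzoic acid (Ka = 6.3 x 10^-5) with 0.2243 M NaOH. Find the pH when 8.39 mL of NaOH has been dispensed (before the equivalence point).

Initial n(C6H5COOH) = 0.1690 x 0.02410 = 0.004073 mol.
n(NaOH) added = 0.2243 x 0.008390 = 0.001882 mol, converting that many moles of C6H5COOH to C6H5COO-.
Remaining n(C6H5COOH) = 0.002191 mol; n(C6H5COO-) = 0.001882 mol.
By Henderson-Hasselbalch, pH = pKa + log([A^-]/[HA]) = 4.20 + log(0.001882/0.002191) = 4.20 + (-0.07) = 4.13.

4.13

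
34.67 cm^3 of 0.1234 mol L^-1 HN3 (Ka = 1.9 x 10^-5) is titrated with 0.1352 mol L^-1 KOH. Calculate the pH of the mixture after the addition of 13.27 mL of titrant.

4.58

Initial n(HN3) = 0.1234 x 0.03467 = 0.004278 mol.
n(KOH) added = 0.1352 x 0.01327 = 0.001794 mol, converting that many moles of HN3 to N3-.
Remaining n(HN3) = 0.002484 mol; n(N3-) = 0.001794 mol.
By Henderson-Hasselbalch, pH = pKa + log([A^-]/[HA]) = 4.72 + log(0.001794/0.002484) = 4.72 + (-0.14) = 4.58.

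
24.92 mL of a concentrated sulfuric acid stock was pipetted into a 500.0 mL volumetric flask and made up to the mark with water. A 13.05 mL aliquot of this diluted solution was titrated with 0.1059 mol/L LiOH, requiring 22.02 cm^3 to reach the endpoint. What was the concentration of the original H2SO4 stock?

1.79 M

n(LiOH) = 0.1059 x 0.02202 = 0.002332 mol.
n(H2SO4) in the aliquot = 0.002332 x 1/2 = 0.001166 mol.
[diluted H2SO4] = 0.001166 / 0.01305 = 0.08935 M.
Dilution factor = 500.0/24.92 = 20.06, so [stock] = 0.08935 x 20.06 = 1.79 M.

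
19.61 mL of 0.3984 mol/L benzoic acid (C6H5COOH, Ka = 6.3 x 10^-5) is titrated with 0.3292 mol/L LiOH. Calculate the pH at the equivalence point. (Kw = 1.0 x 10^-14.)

n(C6H5COOH) = 0.3984 x 0.01961 = 0.007813 mol; V(LiOH) at equivalence = 0.007813/0.3292 = 0.02373 L.
At equivalence all the acid is converted to C6H5COO-; total volume = 0.01961 + 0.02373 = 0.04334 L, so [C6H5COO-] = 0.007813/0.04334 = 0.1803 M.
Kb = Kw/Ka = 1.0e-14 / 6.3 x 10^-5 = 1.59e-10.
[OH^-] = sqrt(Kb x [C6H5COO-]) = sqrt(1.59e-10 x 0.1803) = 5.35e-6 M.
pOH = 5.27, so pH = 14.00 - 5.27 = 8.73.

8.73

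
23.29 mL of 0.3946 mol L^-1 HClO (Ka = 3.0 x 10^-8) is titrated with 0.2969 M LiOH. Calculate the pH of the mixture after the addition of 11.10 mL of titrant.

Initial n(HClO) = 0.3946 x 0.02329 = 0.009190 mol.
n(LiOH) added = 0.2969 x 0.01110 = 0.003296 mol, converting that many moles of HClO to ClO-.
Remaining n(HClO) = 0.005895 mol; n(ClO-) = 0.003296 mol.
By Henderson-Hasselbalch, pH = pKa + log([A^-]/[HA]) = 7.52 + log(0.003296/0.005895) = 7.52 + (-0.25) = 7.27.

7.27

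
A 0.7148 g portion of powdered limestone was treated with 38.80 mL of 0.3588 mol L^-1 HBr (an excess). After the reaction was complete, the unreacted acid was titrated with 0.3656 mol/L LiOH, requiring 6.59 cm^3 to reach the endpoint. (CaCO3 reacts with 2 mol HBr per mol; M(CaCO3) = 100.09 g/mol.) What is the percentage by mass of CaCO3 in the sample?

Total n(HBr) added = 0.3588 x 0.03880 = 0.01392 mol.
n(LiOH) used = 0.3656 x 0.006590 = 0.002409 mol, which equals the excess n(HBr).
So n(HBr) consumed by the sample = 0.01392 - 0.002409 = 0.01151 mol.
n(CaCO3) = 0.01151 / 2 = 0.005756 mol.
mass CaCO3 = 0.005756 x 100.09 = 0.5761 g, so %CaCO3 = 0.5761/0.7148 x 100 = 80.6%.

80.6%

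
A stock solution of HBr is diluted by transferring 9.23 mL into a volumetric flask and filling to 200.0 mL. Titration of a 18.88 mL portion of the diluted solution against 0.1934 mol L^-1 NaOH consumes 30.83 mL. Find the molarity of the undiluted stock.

6.84 M

n(NaOH) = 0.1934 x 0.03083 = 0.005963 mol.
n(HBr) in the aliquot = 0.005963 mol.
[diluted HBr] = 0.005963 / 0.01888 = 0.3158 M.
Dilution factor = 200.0/9.230 = 21.67, so [stock] = 0.3158 x 21.67 = 6.84 M.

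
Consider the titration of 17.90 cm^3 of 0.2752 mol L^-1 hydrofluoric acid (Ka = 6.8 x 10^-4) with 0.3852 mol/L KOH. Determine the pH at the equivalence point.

n(HF) = 0.2752 x 0.01790 = 0.004926 mol; V(KOH) at equivalence = 0.004926/0.3852 = 0.01279 L.
At equivalence all the acid is converted to F-; total volume = 0.01790 + 0.01279 = 0.03069 L, so [F-] = 0.004926/0.03069 = 0.1605 M.
Kb = Kw/Ka = 1.0e-14 / 6.8 x 10^-4 = 1.47e-11.
[OH^-] = sqrt(Kb x [F-]) = sqrt(1.47e-11 x 0.1605) = 1.54e-6 M.
pOH = 5.81, so pH = 14.00 - 5.81 = 8.19.

8.19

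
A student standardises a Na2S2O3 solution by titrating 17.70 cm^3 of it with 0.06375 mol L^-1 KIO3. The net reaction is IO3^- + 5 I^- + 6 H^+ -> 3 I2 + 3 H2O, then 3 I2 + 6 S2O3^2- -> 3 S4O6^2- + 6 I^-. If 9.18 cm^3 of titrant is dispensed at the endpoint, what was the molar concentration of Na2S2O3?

n(KIO3) = 0.06375 x 0.009180 = 0.0005852 mol.
From the balanced equation, 1 mol KIO3 reacts with 6 mol Na2S2O3, so n(Na2S2O3) = 0.0005852 x 6/1 = 0.003511 mol.
[Na2S2O3] = 0.003511 / 0.01770 L = 0.198 M.

0.198 M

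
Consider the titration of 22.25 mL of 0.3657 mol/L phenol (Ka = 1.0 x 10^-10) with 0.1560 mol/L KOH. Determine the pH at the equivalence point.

n(C6H5OH) = 0.3657 x 0.02225 = 0.008137 mol; V(KOH) at equivalence = 0.008137/0.1560 = 0.05216 L.
At equivalence all the acid is converted to C6H5O-; total volume = 0.02225 + 0.05216 = 0.07441 L, so [C6H5O-] = 0.008137/0.07441 = 0.1094 M.
Kb = Kw/Ka = 1.0e-14 / 1.0 x 10^-10 = 0.000100.
[OH^-] = sqrt(Kb x [C6H5O-]) = sqrt(0.000100 x 0.1094) = 0.00331 M.
pOH = 2.48, so pH = 14.00 - 2.48 = 11.52.

11.52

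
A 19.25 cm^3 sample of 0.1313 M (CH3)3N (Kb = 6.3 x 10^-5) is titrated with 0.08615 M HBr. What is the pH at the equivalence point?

n((CH3)3N) = 0.1313 x 0.01925 = 0.002528 mol; V(HBr) at equivalence = 0.002528/0.08615 = 0.02934 L.
At equivalence the base is fully converted to (CH3)3NH+; total volume = 0.04859 L, so [(CH3)3NH+] = 0.002528/0.04859 = 0.05202 M.
Ka((CH3)3NH+) = Kw/Kb = 1.0e-14 / 6.3 x 10^-5 = 1.59e-10.
[H^+] = sqrt(Ka x [(CH3)3NH+]) = sqrt(1.59e-10 x 0.05202) = 2.87e-6 M.
pH = -log(2.87e-6) = 5.54.

5.54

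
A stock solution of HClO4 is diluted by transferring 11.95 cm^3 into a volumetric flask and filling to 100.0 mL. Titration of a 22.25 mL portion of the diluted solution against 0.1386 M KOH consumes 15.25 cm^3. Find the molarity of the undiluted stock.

0.795 M

n(KOH) = 0.1386 x 0.01525 = 0.002114 mol.
n(HClO4) in the aliquot = 0.002114 mol.
[diluted HClO4] = 0.002114 / 0.02225 = 0.09500 M.
Dilution factor = 100.0/11.95 = 8.368, so [stock] = 0.09500 x 8.368 = 0.795 M.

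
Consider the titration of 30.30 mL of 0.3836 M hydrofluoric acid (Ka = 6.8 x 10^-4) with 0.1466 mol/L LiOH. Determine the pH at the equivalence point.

n(HF) = 0.3836 x 0.03030 = 0.01162 mol; V(LiOH) at equivalence = 0.01162/0.1466 = 0.07928 L.
At equivalence all the acid is converted to F-; total volume = 0.03030 + 0.07928 = 0.1096 L, so [F-] = 0.01162/0.1096 = 0.1061 M.
Kb = Kw/Ka = 1.0e-14 / 6.8 x 10^-4 = 1.47e-11.
[OH^-] = sqrt(Kb x [F-]) = sqrt(1.47e-11 x 0.1061) = 1.25e-6 M.
pOH = 5.90, so pH = 14.00 - 5.90 = 8.10.

8.10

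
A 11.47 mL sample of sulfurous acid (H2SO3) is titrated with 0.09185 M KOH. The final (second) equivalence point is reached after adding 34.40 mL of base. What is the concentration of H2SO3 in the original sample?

n(KOH) = 0.09185 x 0.03440 = 0.003160 mol.
At the final (second) equivalence point, 2 mol OH^- react per mol H2SO3, so n(H2SO3) = 0.003160 / 2 = 0.001580 mol.
[H2SO3] = 0.001580 / 0.01147 L = 0.138 M.

0.138 M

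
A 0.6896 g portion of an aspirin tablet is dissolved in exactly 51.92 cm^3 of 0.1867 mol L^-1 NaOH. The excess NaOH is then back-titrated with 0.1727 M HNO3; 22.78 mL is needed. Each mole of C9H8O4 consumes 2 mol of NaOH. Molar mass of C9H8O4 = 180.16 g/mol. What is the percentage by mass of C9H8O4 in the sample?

75.2%

Total n(NaOH) added = 0.1867 x 0.05192 = 0.009693 mol.
n(HNO3) used = 0.1727 x 0.02278 = 0.003934 mol, which equals the excess n(NaOH).
So n(NaOH) consumed by the sample = 0.009693 - 0.003934 = 0.005759 mol.
n(C9H8O4) = 0.005759 / 2 = 0.002880 mol.
mass C9H8O4 = 0.002880 x 180.16 = 0.5188 g, so %C9H8O4 = 0.5188/0.6896 x 100 = 75.2%.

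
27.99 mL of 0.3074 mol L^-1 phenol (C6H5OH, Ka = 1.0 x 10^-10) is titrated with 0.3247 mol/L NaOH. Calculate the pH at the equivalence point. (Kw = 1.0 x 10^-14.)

11.60

n(C6H5OH) = 0.3074 x 0.02799 = 0.008604 mol; V(NaOH) at equivalence = 0.008604/0.3247 = 0.02650 L.
At equivalence all the acid is converted to C6H5O-; total volume = 0.02799 + 0.02650 = 0.05449 L, so [C6H5O-] = 0.008604/0.05449 = 0.1579 M.
Kb = Kw/Ka = 1.0e-14 / 1.0 x 10^-10 = 0.000100.
[OH^-] = sqrt(Kb x [C6H5O-]) = sqrt(0.000100 x 0.1579) = 0.00397 M.
pOH = 2.40, so pH = 14.00 - 2.40 = 11.60.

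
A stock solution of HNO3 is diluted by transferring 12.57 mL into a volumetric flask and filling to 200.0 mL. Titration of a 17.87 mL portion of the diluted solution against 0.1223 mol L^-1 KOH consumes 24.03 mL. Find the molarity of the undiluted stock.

n(KOH) = 0.1223 x 0.02403 = 0.002939 mol.
n(HNO3) in the aliquot = 0.002939 mol.
[diluted HNO3] = 0.002939 / 0.01787 = 0.1645 M.
Dilution factor = 200.0/12.57 = 15.91, so [stock] = 0.1645 x 15.91 = 2.62 M.

2.62 M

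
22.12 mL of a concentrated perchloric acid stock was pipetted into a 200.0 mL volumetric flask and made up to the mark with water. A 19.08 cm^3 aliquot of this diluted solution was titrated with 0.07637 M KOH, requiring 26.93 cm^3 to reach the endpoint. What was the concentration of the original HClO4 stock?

n(KOH) = 0.07637 x 0.02693 = 0.002057 mol.
n(HClO4) in the aliquot = 0.002057 mol.
[diluted HClO4] = 0.002057 / 0.01908 = 0.1078 M.
Dilution factor = 200.0/22.12 = 9.042, so [stock] = 0.1078 x 9.042 = 0.975 M.

0.975 M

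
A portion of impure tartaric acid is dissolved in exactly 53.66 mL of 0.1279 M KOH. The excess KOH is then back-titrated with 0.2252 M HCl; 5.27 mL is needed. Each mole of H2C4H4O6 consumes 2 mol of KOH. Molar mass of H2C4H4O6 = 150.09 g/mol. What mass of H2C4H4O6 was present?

0.426 g

Total n(KOH) added = 0.1279 x 0.05366 = 0.006863 mol.
n(HCl) used = 0.2252 x 0.005270 = 0.001187 mol, which equals the excess n(KOH).
So n(KOH) consumed by the sample = 0.006863 - 0.001187 = 0.005676 mol.
n(H2C4H4O6) = 0.005676 / 2 = 0.002838 mol.
mass = 0.002838 mol x 150.09 g/mol = 0.426 g.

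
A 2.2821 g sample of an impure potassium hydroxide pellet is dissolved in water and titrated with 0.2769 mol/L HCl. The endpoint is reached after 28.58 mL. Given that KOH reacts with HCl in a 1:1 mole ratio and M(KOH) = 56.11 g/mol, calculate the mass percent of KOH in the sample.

19.5%

n(HCl) = 0.2769 x 0.02858 = 0.007914 mol.
n(KOH) = 0.007914 / 1 = 0.007914 mol.
mass of KOH = 0.007914 x 56.11 = 0.4440 g.
% purity = 0.4440 / 2.2821 x 100 = 19.5%.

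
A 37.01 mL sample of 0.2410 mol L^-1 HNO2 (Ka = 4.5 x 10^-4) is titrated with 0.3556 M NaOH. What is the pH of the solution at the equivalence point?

8.25

n(HNO2) = 0.2410 x 0.03701 = 0.008919 mol; V(NaOH) at equivalence = 0.008919/0.3556 = 0.02508 L.
At equivalence all the acid is converted to NO2-; total volume = 0.03701 + 0.02508 = 0.06209 L, so [NO2-] = 0.008919/0.06209 = 0.1436 M.
Kb = Kw/Ka = 1.0e-14 / 4.5 x 10^-4 = 2.22e-11.
[OH^-] = sqrt(Kb x [NO2-]) = sqrt(2.22e-11 x 0.1436) = 1.79e-6 M.
pOH = 5.75, so pH = 14.00 - 5.75 = 8.25.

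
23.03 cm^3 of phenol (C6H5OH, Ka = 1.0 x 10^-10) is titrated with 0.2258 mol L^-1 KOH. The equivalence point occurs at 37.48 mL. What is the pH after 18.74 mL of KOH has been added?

10.00

18.74 mL is exactly half the equivalence volume (37.48/2), i.e. the half-equivalence point.
There, n(HA) = n(A^-), so pH = pKa = -log(1.0 x 10^-10) = 10.00.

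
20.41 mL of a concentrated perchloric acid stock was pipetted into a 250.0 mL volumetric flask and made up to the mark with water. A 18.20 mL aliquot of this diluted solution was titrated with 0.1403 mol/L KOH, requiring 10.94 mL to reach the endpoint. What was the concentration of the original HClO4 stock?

n(KOH) = 0.1403 x 0.01094 = 0.001535 mol.
n(HClO4) in the aliquot = 0.001535 mol.
[diluted HClO4] = 0.001535 / 0.01820 = 0.08433 M.
Dilution factor = 250.0/20.41 = 12.25, so [stock] = 0.08433 x 12.25 = 1.03 M.

1.03 M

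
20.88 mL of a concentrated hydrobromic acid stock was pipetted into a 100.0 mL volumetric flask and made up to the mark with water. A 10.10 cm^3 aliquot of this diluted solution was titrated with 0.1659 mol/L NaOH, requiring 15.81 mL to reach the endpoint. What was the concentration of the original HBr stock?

n(NaOH) = 0.1659 x 0.01581 = 0.002623 mol.
n(HBr) in the aliquot = 0.002623 mol.
[diluted HBr] = 0.002623 / 0.01010 = 0.2597 M.
Dilution factor = 100.0/20.88 = 4.789, so [stock] = 0.2597 x 4.789 = 1.24 M.

1.24 M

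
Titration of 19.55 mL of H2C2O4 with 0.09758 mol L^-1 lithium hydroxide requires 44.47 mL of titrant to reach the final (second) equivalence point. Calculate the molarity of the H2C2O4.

n(LiOH) = 0.09758 x 0.04447 = 0.004339 mol.
At the final (second) equivalence point, 2 mol OH^- react per mol H2C2O4, so n(H2C2O4) = 0.004339 / 2 = 0.002170 mol.
[H2C2O4] = 0.002170 / 0.01955 L = 0.111 M.

0.111 M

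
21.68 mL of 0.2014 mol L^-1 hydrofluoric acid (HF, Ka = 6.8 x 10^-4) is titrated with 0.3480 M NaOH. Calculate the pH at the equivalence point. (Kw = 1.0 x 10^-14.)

n(HF) = 0.2014 x 0.02168 = 0.004366 mol; V(NaOH) at equivalence = 0.004366/0.3480 = 0.01255 L.
At equivalence all the acid is converted to F-; total volume = 0.02168 + 0.01255 = 0.03423 L, so [F-] = 0.004366/0.03423 = 0.1276 M.
Kb = Kw/Ka = 1.0e-14 / 6.8 x 10^-4 = 1.47e-11.
[OH^-] = sqrt(Kb x [F-]) = sqrt(1.47e-11 x 0.1276) = 1.37e-6 M.
pOH = 5.86, so pH = 14.00 - 5.86 = 8.14.

8.14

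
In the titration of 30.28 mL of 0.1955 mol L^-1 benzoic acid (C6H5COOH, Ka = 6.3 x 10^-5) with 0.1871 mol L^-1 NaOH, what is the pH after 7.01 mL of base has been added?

3.65

Initial n(C6H5COOH) = 0.1955 x 0.03028 = 0.005920 mol.
n(NaOH) added = 0.1871 x 0.007010 = 0.001312 mol, converting that many moles of C6H5COOH to C6H5COO-.
Remaining n(C6H5COOH) = 0.004608 mol; n(C6H5COO-) = 0.001312 mol.
By Henderson-Hasselbalch, pH = pKa + log([A^-]/[HA]) = 4.20 + log(0.001312/0.004608) = 4.20 + (-0.55) = 3.65.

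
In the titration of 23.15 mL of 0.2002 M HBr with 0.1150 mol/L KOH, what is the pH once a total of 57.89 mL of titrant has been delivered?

n(acid) = 0.2002 x 0.02315 = 0.004635 mol; n(KOH) added = 0.1150 x 0.05789 = 0.006657 mol.
Base is in excess by 0.006657 - 0.004635 = 0.002023 mol in a total volume of 0.08104 L.
[OH^-] = 0.002023/0.08104 = 0.02496 M, so pOH = 1.60 and pH = 14.00 - 1.60 = 12.40.

12.40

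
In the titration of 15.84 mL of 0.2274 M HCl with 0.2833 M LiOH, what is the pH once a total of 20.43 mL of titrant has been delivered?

n(acid) = 0.2274 x 0.01584 = 0.003602 mol; n(LiOH) added = 0.2833 x 0.02043 = 0.005788 mol.
Base is in excess by 0.005788 - 0.003602 = 0.002186 mol in a total volume of 0.03627 L.
[OH^-] = 0.002186/0.03627 = 0.06026 M, so pOH = 1.22 and pH = 14.00 - 1.22 = 12.78.

12.78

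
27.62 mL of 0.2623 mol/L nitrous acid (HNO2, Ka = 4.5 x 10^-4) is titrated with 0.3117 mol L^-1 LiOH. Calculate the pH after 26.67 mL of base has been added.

12.29

n(acid) = 0.2623 x 0.02762 = 0.007245 mol; n(LiOH) added = 0.3117 x 0.02667 = 0.008313 mol.
Base is in excess by 0.008313 - 0.007245 = 0.001068 mol in a total volume of 0.05429 L.
[OH^-] = 0.001068/0.05429 = 0.01968 M, so pOH = 1.71 and pH = 14.00 - 1.71 = 12.29.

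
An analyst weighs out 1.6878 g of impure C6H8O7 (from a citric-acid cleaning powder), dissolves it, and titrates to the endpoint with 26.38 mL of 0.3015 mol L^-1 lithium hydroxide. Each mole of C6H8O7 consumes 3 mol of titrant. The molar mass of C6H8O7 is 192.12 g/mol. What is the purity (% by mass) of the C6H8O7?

n(LiOH) = 0.3015 x 0.02638 = 0.007954 mol.
n(C6H8O7) = 0.007954 / 3 = 0.002651 mol.
mass of C6H8O7 = 0.002651 x 192.12 = 0.5093 g.
% purity = 0.5093 / 1.6878 x 100 = 30.2%.

30.2%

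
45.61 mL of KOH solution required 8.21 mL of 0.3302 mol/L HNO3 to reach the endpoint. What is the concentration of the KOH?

n(HNO3) delivered = 0.3302 x 0.008210 = 0.002711 mol.
For a 1:1 reaction, n(KOH) = 0.002711 mol.
[KOH] = 0.002711 mol / 0.04561 L = 0.0594 M.

0.0594 M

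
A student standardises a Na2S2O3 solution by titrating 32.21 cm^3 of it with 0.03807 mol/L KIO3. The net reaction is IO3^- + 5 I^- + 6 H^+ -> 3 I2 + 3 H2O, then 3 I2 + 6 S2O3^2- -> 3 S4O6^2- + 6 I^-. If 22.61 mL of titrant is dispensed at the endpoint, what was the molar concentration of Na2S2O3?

n(KIO3) = 0.03807 x 0.02261 = 0.0008608 mol.
From the balanced equation, 1 mol KIO3 reacts with 6 mol Na2S2O3, so n(Na2S2O3) = 0.0008608 x 6/1 = 0.005165 mol.
[Na2S2O3] = 0.005165 / 0.03221 L = 0.160 M.

0.160 M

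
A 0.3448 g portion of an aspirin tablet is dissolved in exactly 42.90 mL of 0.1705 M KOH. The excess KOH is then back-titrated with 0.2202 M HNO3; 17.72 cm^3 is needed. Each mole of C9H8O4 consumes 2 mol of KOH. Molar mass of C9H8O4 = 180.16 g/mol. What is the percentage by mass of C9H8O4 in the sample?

Total n(KOH) added = 0.1705 x 0.04290 = 0.007314 mol.
n(HNO3) used = 0.2202 x 0.01772 = 0.003902 mol, which equals the excess n(KOH).
So n(KOH) consumed by the sample = 0.007314 - 0.003902 = 0.003413 mol.
n(C9H8O4) = 0.003413 / 2 = 0.001706 mol.
mass C9H8O4 = 0.001706 x 180.16 = 0.3074 g, so %C9H8O4 = 0.3074/0.3448 x 100 = 89.2%.

89.2%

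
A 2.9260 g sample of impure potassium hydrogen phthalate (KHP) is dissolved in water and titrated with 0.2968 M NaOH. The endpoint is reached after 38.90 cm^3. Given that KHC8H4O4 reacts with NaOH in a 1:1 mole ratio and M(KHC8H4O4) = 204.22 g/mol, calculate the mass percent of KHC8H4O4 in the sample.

n(NaOH) = 0.2968 x 0.03890 = 0.01155 mol.
n(KHC8H4O4) = 0.01155 / 1 = 0.01155 mol.
mass of KHC8H4O4 = 0.01155 x 204.22 = 2.358 g.
% purity = 2.358 / 2.9260 x 100 = 80.6%.

80.6%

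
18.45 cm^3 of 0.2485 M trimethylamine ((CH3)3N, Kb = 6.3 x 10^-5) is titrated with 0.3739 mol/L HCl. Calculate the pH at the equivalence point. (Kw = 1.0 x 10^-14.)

5.31

n((CH3)3N) = 0.2485 x 0.01845 = 0.004585 mol; V(HCl) at equivalence = 0.004585/0.3739 = 0.01226 L.
At equivalence the base is fully converted to (CH3)3NH+; total volume = 0.03071 L, so [(CH3)3NH+] = 0.004585/0.03071 = 0.1493 M.
Ka((CH3)3NH+) = Kw/Kb = 1.0e-14 / 6.3 x 10^-5 = 1.59e-10.
[H^+] = sqrt(Ka x [(CH3)3NH+]) = sqrt(1.59e-10 x 0.1493) = 4.87e-6 M.
pH = -log(4.87e-6) = 5.31.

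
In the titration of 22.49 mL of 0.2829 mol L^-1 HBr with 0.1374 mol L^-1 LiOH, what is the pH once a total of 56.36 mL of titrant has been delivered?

12.24

n(acid) = 0.2829 x 0.02249 = 0.006362 mol; n(LiOH) added = 0.1374 x 0.05636 = 0.007744 mol.
Base is in excess by 0.007744 - 0.006362 = 0.001381 mol in a total volume of 0.07885 L.
[OH^-] = 0.001381/0.07885 = 0.01752 M, so pOH = 1.76 and pH = 14.00 - 1.76 = 12.24.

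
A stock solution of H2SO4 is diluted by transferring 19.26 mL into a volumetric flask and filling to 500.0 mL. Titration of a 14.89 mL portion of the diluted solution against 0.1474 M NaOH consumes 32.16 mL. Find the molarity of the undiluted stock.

4.13 M

n(NaOH) = 0.1474 x 0.03216 = 0.004740 mol.
n(H2SO4) in the aliquot = 0.004740 x 1/2 = 0.002370 mol.
[diluted H2SO4] = 0.002370 / 0.01489 = 0.1592 M.
Dilution factor = 500.0/19.26 = 25.96, so [stock] = 0.1592 x 25.96 = 4.13 M.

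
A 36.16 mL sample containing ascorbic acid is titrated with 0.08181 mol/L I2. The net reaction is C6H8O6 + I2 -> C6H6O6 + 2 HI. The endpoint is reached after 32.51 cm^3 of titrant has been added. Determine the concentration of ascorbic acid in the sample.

0.0736 M

n(I2) = 0.08181 x 0.03251 = 0.002660 mol.
From the balanced equation, 1 mol I2 reacts with 1 mol ascorbic acid, so n(ascorbic acid) = 0.002660 x 1/1 = 0.002660 mol.
[ascorbic acid] = 0.002660 / 0.03616 L = 0.0736 M.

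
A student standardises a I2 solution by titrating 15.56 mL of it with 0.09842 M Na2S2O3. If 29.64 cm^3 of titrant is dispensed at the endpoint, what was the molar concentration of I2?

n(Na2S2O3) = 0.09842 x 0.02964 = 0.002917 mol.
From the balanced equation, 2 mol Na2S2O3 reacts with 1 mol I2, so n(I2) = 0.002917 x 1/2 = 0.001459 mol.
[I2] = 0.001459 / 0.01556 L = 0.0937 M.

0.0937 M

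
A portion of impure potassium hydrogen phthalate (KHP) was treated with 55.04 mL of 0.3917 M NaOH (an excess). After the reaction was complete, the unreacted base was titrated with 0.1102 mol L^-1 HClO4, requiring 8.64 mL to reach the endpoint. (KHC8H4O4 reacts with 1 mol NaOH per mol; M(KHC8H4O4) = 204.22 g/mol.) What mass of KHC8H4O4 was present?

4.21 g

Total n(NaOH) added = 0.3917 x 0.05504 = 0.02156 mol.
n(HClO4) used = 0.1102 x 0.008640 = 0.0009521 mol, which equals the excess n(NaOH).
So n(NaOH) consumed by the sample = 0.02156 - 0.0009521 = 0.02061 mol.
n(KHC8H4O4) = 0.02061 / 1 = 0.02061 mol.
mass = 0.02061 mol x 204.22 g/mol = 4.21 g.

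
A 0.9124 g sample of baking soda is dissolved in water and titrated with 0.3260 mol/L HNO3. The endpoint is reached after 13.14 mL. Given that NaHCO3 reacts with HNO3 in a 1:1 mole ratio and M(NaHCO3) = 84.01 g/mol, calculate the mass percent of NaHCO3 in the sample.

n(HNO3) = 0.3260 x 0.01314 = 0.004284 mol.
n(NaHCO3) = 0.004284 / 1 = 0.004284 mol.
mass of NaHCO3 = 0.004284 x 84.01 = 0.3599 g.
% purity = 0.3599 / 0.9124 x 100 = 39.4%.

39.4%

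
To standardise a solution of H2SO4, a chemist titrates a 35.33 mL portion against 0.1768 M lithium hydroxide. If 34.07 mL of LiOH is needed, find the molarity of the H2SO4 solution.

0.0852 M

n(LiOH) delivered = 0.1768 x 0.03407 = 0.006024 mol.
The reaction is 1 H2SO4 + 2 LiOH, so n(H2SO4) = 0.006024 x 1/2 = 0.003012 mol.
[H2SO4] = 0.003012 mol / 0.03533 L = 0.0852 M.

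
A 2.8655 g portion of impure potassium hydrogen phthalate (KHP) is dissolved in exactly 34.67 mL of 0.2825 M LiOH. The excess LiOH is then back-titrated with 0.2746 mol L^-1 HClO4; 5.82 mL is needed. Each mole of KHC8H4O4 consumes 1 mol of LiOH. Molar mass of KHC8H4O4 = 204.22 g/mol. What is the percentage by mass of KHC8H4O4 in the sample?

58.4%

Total n(LiOH) added = 0.2825 x 0.03467 = 0.009794 mol.
n(HClO4) used = 0.2746 x 0.005820 = 0.001598 mol, which equals the excess n(LiOH).
So n(LiOH) consumed by the sample = 0.009794 - 0.001598 = 0.008196 mol.
n(KHC8H4O4) = 0.008196 / 1 = 0.008196 mol.
mass KHC8H4O4 = 0.008196 x 204.22 = 1.674 g, so %KHC8H4O4 = 1.674/2.8655 x 100 = 58.4%.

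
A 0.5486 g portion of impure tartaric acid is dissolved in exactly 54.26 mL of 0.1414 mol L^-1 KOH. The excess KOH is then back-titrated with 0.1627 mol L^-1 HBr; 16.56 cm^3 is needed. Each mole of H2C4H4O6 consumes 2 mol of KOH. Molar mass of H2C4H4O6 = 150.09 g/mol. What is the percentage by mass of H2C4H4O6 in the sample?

68.1%

Total n(KOH) added = 0.1414 x 0.05426 = 0.007672 mol.
n(HBr) used = 0.1627 x 0.01656 = 0.002694 mol, which equals the excess n(KOH).
So n(KOH) consumed by the sample = 0.007672 - 0.002694 = 0.004978 mol.
n(H2C4H4O6) = 0.004978 / 2 = 0.002489 mol.
mass H2C4H4O6 = 0.002489 x 150.09 = 0.3736 g, so %H2C4H4O6 = 0.3736/0.5486 x 100 = 68.1%.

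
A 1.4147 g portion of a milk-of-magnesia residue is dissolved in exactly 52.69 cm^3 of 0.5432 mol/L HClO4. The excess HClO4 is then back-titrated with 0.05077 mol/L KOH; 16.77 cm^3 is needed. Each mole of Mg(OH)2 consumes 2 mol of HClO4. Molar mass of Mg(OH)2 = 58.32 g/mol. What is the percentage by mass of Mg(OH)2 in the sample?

57.2%

Total n(HClO4) added = 0.5432 x 0.05269 = 0.02862 mol.
n(KOH) used = 0.05077 x 0.01677 = 0.0008514 mol, which equals the excess n(HClO4).
So n(HClO4) consumed by the sample = 0.02862 - 0.0008514 = 0.02777 mol.
n(Mg(OH)2) = 0.02777 / 2 = 0.01388 mol.
mass Mg(OH)2 = 0.01388 x 58.32 = 0.8098 g, so %Mg(OH)2 = 0.8098/1.4147 x 100 = 57.2%.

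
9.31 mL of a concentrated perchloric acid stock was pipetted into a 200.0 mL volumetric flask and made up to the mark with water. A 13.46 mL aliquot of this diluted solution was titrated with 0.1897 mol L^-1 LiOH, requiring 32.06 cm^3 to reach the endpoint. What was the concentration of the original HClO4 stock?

9.71 M

n(LiOH) = 0.1897 x 0.03206 = 0.006082 mol.
n(HClO4) in the aliquot = 0.006082 mol.
[diluted HClO4] = 0.006082 / 0.01346 = 0.4518 M.
Dilution factor = 200.0/9.310 = 21.48, so [stock] = 0.4518 x 21.48 = 9.71 M.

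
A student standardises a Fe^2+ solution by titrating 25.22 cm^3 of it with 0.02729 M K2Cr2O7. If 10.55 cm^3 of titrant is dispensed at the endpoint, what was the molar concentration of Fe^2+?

n(K2Cr2O7) = 0.02729 x 0.01055 = 0.0002879 mol.
From the balanced equation, 1 mol K2Cr2O7 reacts with 6 mol Fe^2+, so n(Fe^2+) = 0.0002879 x 6/1 = 0.001727 mol.
[Fe^2+] = 0.001727 / 0.02522 L = 0.0685 M.

0.0685 M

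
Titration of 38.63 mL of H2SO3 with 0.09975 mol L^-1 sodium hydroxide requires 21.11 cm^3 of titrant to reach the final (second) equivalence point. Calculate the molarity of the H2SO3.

0.0273 M

n(NaOH) = 0.09975 x 0.02111 = 0.002106 mol.
At the final (second) equivalence point, 2 mol OH^- react per mol H2SO3, so n(H2SO3) = 0.002106 / 2 = 0.001053 mol.
[H2SO3] = 0.001053 / 0.03863 L = 0.0273 M.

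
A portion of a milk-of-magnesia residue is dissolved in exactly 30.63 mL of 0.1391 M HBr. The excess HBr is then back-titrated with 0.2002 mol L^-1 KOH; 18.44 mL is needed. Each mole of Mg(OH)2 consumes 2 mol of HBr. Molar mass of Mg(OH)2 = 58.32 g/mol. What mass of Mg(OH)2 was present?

0.0166 g

Total n(HBr) added = 0.1391 x 0.03063 = 0.004261 mol.
n(KOH) used = 0.2002 x 0.01844 = 0.003692 mol, which equals the excess n(HBr).
So n(HBr) consumed by the sample = 0.004261 - 0.003692 = 0.0005689 mol.
n(Mg(OH)2) = 0.0005689 / 2 = 0.0002845 mol.
mass = 0.0002845 mol x 58.32 g/mol = 0.0166 g.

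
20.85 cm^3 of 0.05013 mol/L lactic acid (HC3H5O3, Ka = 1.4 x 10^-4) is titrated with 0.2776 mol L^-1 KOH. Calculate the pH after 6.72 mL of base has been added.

12.47

n(acid) = 0.05013 x 0.02085 = 0.001045 mol; n(KOH) added = 0.2776 x 0.006720 = 0.001865 mol.
Base is in excess by 0.001865 - 0.001045 = 0.0008203 mol in a total volume of 0.02757 L.
[OH^-] = 0.0008203/0.02757 = 0.02975 M, so pOH = 1.53 and pH = 14.00 - 1.53 = 12.47.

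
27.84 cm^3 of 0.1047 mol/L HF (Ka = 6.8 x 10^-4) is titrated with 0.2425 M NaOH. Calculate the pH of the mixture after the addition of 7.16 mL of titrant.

3.34

Initial n(HF) = 0.1047 x 0.02784 = 0.002915 mol.
n(NaOH) added = 0.2425 x 0.007160 = 0.001736 mol, converting that many moles of HF to F-.
Remaining n(HF) = 0.001179 mol; n(F-) = 0.001736 mol.
By Henderson-Hasselbalch, pH = pKa + log([A^-]/[HA]) = 3.17 + log(0.001736/0.001179) = 3.17 + (+0.17) = 3.34.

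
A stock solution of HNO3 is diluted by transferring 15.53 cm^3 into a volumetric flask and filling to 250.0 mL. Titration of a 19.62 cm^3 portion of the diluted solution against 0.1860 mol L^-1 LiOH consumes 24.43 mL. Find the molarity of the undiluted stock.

3.73 M

n(LiOH) = 0.1860 x 0.02443 = 0.004544 mol.
n(HNO3) in the aliquot = 0.004544 mol.
[diluted HNO3] = 0.004544 / 0.01962 = 0.2316 M.
Dilution factor = 250.0/15.53 = 16.10, so [stock] = 0.2316 x 16.10 = 3.73 M.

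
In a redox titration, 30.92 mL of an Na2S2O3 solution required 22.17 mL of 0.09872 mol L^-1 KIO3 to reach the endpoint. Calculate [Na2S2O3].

0.425 M

n(KIO3) = 0.09872 x 0.02217 = 0.002189 mol.
From the balanced equation, 1 mol KIO3 reacts with 6 mol Na2S2O3, so n(Na2S2O3) = 0.002189 x 6/1 = 0.01313 mol.
[Na2S2O3] = 0.01313 / 0.03092 L = 0.425 M.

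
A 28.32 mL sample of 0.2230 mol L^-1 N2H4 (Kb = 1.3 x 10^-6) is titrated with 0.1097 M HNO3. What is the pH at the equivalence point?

n(N2H4) = 0.2230 x 0.02832 = 0.006315 mol; V(HNO3) at equivalence = 0.006315/0.1097 = 0.05757 L.
At equivalence the base is fully converted to N2H5+; total volume = 0.08589 L, so [N2H5+] = 0.006315/0.08589 = 0.07353 M.
Ka(N2H5+) = Kw/Kb = 1.0e-14 / 1.3 x 10^-6 = 7.69e-9.
[H^+] = sqrt(Ka x [N2H5+]) = sqrt(7.69e-9 x 0.07353) = 2.38e-5 M.
pH = -log(2.38e-5) = 4.62.

4.62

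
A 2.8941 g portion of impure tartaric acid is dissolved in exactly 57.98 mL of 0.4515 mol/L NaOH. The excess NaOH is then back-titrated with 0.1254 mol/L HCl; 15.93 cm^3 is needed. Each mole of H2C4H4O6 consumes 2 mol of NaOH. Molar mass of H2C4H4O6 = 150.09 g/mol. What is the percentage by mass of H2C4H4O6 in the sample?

62.7%

Total n(NaOH) added = 0.4515 x 0.05798 = 0.02618 mol.
n(HCl) used = 0.1254 x 0.01593 = 0.001998 mol, which equals the excess n(NaOH).
So n(NaOH) consumed by the sample = 0.02618 - 0.001998 = 0.02418 mol.
n(H2C4H4O6) = 0.02418 / 2 = 0.01209 mol.
mass H2C4H4O6 = 0.01209 x 150.09 = 1.815 g, so %H2C4H4O6 = 1.815/2.8941 x 100 = 62.7%.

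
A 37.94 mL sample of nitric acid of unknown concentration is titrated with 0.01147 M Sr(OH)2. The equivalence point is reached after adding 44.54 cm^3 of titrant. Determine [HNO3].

0.0269 M

n(Sr(OH)2) delivered = 0.01147 x 0.04454 = 0.0005109 mol.
The reaction is 2 HNO3 + 1 Sr(OH)2, so n(HNO3) = 0.0005109 x 2/1 = 0.001022 mol.
[HNO3] = 0.001022 mol / 0.03794 L = 0.0269 M.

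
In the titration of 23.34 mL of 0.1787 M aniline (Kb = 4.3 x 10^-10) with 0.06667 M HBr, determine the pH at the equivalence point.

2.97

n(C6H5NH2) = 0.1787 x 0.02334 = 0.004171 mol; V(HBr) at equivalence = 0.004171/0.06667 = 0.06256 L.
At equivalence the base is fully converted to C6H5NH3+; total volume = 0.08590 L, so [C6H5NH3+] = 0.004171/0.08590 = 0.04855 M.
Ka(C6H5NH3+) = Kw/Kb = 1.0e-14 / 4.3 x 10^-10 = 2.33e-5.
[H^+] = sqrt(Ka x [C6H5NH3+]) = sqrt(2.33e-5 x 0.04855) = 0.00106 M.
pH = -log(0.00106) = 2.97.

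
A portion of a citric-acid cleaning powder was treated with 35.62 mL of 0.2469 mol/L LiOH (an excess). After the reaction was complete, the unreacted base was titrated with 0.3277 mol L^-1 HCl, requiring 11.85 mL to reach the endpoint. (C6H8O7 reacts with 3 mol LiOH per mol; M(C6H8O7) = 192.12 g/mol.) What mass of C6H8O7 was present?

Total n(LiOH) added = 0.2469 x 0.03562 = 0.008795 mol.
n(HCl) used = 0.3277 x 0.01185 = 0.003883 mol, which equals the excess n(LiOH).
So n(LiOH) consumed by the sample = 0.008795 - 0.003883 = 0.004911 mol.
n(C6H8O7) = 0.004911 / 3 = 0.001637 mol.
mass = 0.001637 mol x 192.12 g/mol = 0.315 g.

0.315 g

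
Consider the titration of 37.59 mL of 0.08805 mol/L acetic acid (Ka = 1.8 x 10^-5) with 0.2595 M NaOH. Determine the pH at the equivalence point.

n(CH3COOH) = 0.08805 x 0.03759 = 0.003310 mol; V(NaOH) at equivalence = 0.003310/0.2595 = 0.01275 L.
At equivalence all the acid is converted to CH3COO-; total volume = 0.03759 + 0.01275 = 0.05034 L, so [CH3COO-] = 0.003310/0.05034 = 0.06574 M.
Kb = Kw/Ka = 1.0e-14 / 1.8 x 10^-5 = 5.56e-10.
[OH^-] = sqrt(Kb x [CH3COO-]) = sqrt(5.56e-10 x 0.06574) = 6.04e-6 M.
pOH = 5.22, so pH = 14.00 - 5.22 = 8.78.

8.78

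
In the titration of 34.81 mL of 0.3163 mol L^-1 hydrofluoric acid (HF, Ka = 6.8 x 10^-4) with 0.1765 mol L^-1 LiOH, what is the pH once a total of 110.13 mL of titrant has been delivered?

12.76

n(acid) = 0.3163 x 0.03481 = 0.01101 mol; n(LiOH) added = 0.1765 x 0.1101 = 0.01944 mol.
Base is in excess by 0.01944 - 0.01101 = 0.008428 mol in a total volume of 0.1449 L.
[OH^-] = 0.008428/0.1449 = 0.05815 M, so pOH = 1.24 and pH = 14.00 - 1.24 = 12.76.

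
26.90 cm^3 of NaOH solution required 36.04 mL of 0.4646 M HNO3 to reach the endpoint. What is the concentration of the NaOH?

n(HNO3) delivered = 0.4646 x 0.03604 = 0.01674 mol.
For a 1:1 reaction, n(NaOH) = 0.01674 mol.
[NaOH] = 0.01674 mol / 0.02690 L = 0.622 M.

0.622 M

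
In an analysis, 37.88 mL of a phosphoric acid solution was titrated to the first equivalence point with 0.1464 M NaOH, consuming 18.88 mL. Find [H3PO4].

0.0730 M

n(NaOH) = 0.1464 x 0.01888 = 0.002764 mol.
At the first equivalence point, 1 mol OH^- react per mol H3PO4, so n(H3PO4) = 0.002764 / 1 = 0.002764 mol.
[H3PO4] = 0.002764 / 0.03788 L = 0.0730 M.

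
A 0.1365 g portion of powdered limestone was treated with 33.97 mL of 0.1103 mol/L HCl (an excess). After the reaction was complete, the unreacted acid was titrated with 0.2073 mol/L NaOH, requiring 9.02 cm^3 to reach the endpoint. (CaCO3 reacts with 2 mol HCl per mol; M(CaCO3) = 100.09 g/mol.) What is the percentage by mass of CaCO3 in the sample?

Total n(HCl) added = 0.1103 x 0.03397 = 0.003747 mol.
n(NaOH) used = 0.2073 x 0.009020 = 0.001870 mol, which equals the excess n(HCl).
So n(HCl) consumed by the sample = 0.003747 - 0.001870 = 0.001877 mol.
n(CaCO3) = 0.001877 / 2 = 0.0009385 mol.
mass CaCO3 = 0.0009385 x 100.09 = 0.09394 g, so %CaCO3 = 0.09394/0.1365 x 100 = 68.8%.

68.8%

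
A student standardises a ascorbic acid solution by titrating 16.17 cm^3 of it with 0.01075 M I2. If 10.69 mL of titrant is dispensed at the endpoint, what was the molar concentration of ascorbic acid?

n(I2) = 0.01075 x 0.01069 = 0.0001149 mol.
From the balanced equation, 1 mol I2 reacts with 1 mol ascorbic acid, so n(ascorbic acid) = 0.0001149 x 1/1 = 0.0001149 mol.
[ascorbic acid] = 0.0001149 / 0.01617 L = 0.00711 M.

0.00711 M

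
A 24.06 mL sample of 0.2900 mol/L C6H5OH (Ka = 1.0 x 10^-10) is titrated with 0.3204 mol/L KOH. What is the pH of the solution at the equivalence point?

11.59

n(C6H5OH) = 0.2900 x 0.02406 = 0.006977 mol; V(KOH) at equivalence = 0.006977/0.3204 = 0.02178 L.
At equivalence all the acid is converted to C6H5O-; total volume = 0.02406 + 0.02178 = 0.04584 L, so [C6H5O-] = 0.006977/0.04584 = 0.1522 M.
Kb = Kw/Ka = 1.0e-14 / 1.0 x 10^-10 = 0.000100.
[OH^-] = sqrt(Kb x [C6H5O-]) = sqrt(0.000100 x 0.1522) = 0.00390 M.
pOH = 2.41, so pH = 14.00 - 2.41 = 11.59.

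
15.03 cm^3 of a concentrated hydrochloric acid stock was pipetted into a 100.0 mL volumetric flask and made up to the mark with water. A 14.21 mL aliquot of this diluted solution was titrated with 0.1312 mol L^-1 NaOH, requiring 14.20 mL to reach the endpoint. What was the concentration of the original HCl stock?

n(NaOH) = 0.1312 x 0.01420 = 0.001863 mol.
n(HCl) in the aliquot = 0.001863 mol.
[diluted HCl] = 0.001863 / 0.01421 = 0.1311 M.
Dilution factor = 100.0/15.03 = 6.653, so [stock] = 0.1311 x 6.653 = 0.872 M.

0.872 M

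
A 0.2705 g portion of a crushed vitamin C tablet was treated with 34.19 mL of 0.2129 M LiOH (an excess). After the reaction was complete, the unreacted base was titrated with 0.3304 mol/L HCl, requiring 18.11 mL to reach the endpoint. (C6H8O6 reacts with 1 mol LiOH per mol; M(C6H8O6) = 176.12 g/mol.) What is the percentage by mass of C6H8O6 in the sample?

Total n(LiOH) added = 0.2129 x 0.03419 = 0.007279 mol.
n(HCl) used = 0.3304 x 0.01811 = 0.005984 mol, which equals the excess n(LiOH).
So n(LiOH) consumed by the sample = 0.007279 - 0.005984 = 0.001296 mol.
n(C6H8O6) = 0.001296 / 1 = 0.001296 mol.
mass C6H8O6 = 0.001296 x 176.12 = 0.2282 g, so %C6H8O6 = 0.2282/0.2705 x 100 = 84.3%.

84.3%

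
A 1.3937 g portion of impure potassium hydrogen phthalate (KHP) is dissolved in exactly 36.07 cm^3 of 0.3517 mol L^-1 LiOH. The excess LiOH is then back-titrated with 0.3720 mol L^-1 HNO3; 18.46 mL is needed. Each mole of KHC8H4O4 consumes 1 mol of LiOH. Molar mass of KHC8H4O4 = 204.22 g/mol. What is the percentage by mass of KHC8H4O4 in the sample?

Total n(LiOH) added = 0.3517 x 0.03607 = 0.01269 mol.
n(HNO3) used = 0.3720 x 0.01846 = 0.006867 mol, which equals the excess n(LiOH).
So n(LiOH) consumed by the sample = 0.01269 - 0.006867 = 0.005819 mol.
n(KHC8H4O4) = 0.005819 / 1 = 0.005819 mol.
mass KHC8H4O4 = 0.005819 x 204.22 = 1.188 g, so %KHC8H4O4 = 1.188/1.3937 x 100 = 85.3%.

85.3%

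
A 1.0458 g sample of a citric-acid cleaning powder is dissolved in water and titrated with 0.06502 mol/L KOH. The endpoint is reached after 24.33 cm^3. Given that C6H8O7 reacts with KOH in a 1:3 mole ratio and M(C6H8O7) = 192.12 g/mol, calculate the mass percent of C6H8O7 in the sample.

9.69%

n(KOH) = 0.06502 x 0.02433 = 0.001582 mol.
n(C6H8O7) = 0.001582 / 3 = 0.0005273 mol.
mass of C6H8O7 = 0.0005273 x 192.12 = 0.1013 g.
% purity = 0.1013 / 1.0458 x 100 = 9.69%.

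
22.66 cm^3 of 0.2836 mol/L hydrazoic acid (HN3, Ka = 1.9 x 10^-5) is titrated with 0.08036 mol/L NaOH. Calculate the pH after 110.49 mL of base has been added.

12.27

n(acid) = 0.2836 x 0.02266 = 0.006426 mol; n(NaOH) added = 0.08036 x 0.1105 = 0.008879 mol.
Base is in excess by 0.008879 - 0.006426 = 0.002453 mol in a total volume of 0.1332 L.
[OH^-] = 0.002453/0.1332 = 0.01842 M, so pOH = 1.73 and pH = 14.00 - 1.73 = 12.27.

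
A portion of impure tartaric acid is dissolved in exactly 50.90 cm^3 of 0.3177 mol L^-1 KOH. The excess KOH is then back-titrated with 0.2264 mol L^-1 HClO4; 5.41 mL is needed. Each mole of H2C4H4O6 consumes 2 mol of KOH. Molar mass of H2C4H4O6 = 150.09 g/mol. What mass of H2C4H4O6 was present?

1.12 g

Total n(KOH) added = 0.3177 x 0.05090 = 0.01617 mol.
n(HClO4) used = 0.2264 x 0.005410 = 0.001225 mol, which equals the excess n(KOH).
So n(KOH) consumed by the sample = 0.01617 - 0.001225 = 0.01495 mol.
n(H2C4H4O6) = 0.01495 / 2 = 0.007473 mol.
mass = 0.007473 mol x 150.09 g/mol = 1.12 g.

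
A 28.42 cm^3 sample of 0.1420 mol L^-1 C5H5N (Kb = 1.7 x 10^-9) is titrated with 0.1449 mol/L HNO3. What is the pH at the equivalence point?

3.19

n(C5H5N) = 0.1420 x 0.02842 = 0.004036 mol; V(HNO3) at equivalence = 0.004036/0.1449 = 0.02785 L.
At equivalence the base is fully converted to C5H5NH+; total volume = 0.05627 L, so [C5H5NH+] = 0.004036/0.05627 = 0.07172 M.
Ka(C5H5NH+) = Kw/Kb = 1.0e-14 / 1.7 x 10^-9 = 5.88e-6.
[H^+] = sqrt(Ka x [C5H5NH+]) = sqrt(5.88e-6 x 0.07172) = 0.000650 M.
pH = -log(0.000650) = 3.19.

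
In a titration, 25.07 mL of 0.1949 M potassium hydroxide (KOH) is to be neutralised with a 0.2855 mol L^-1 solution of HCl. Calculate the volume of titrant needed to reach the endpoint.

n(KOH) = 0.1949 mol/L x 0.02507 L = 0.004886 mol.
At equivalence n(HCl) = n(KOH) = 0.004886 mol.
V(HCl) = 0.004886 / 0.2855 = 0.01711 L = 17.1 mL.

17.1 mL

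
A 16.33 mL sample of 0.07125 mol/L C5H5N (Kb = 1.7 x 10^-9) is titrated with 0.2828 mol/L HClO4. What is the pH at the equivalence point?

3.24

n(C5H5N) = 0.07125 x 0.01633 = 0.001164 mol; V(HClO4) at equivalence = 0.001164/0.2828 = 0.004114 L.
At equivalence the base is fully converted to C5H5NH+; total volume = 0.02044 L, so [C5H5NH+] = 0.001164/0.02044 = 0.05691 M.
Ka(C5H5NH+) = Kw/Kb = 1.0e-14 / 1.7 x 10^-9 = 5.88e-6.
[H^+] = sqrt(Ka x [C5H5NH+]) = sqrt(5.88e-6 x 0.05691) = 0.000579 M.
pH = -log(0.000579) = 3.24.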